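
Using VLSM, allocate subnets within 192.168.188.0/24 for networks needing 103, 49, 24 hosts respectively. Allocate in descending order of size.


103 hosts -> /25 (126 usable): 192.168.188.0/25
49 hosts -> /26 (62 usable): 192.168.188.128/26
24 hosts -> /27 (30 usable): 192.168.188.192/27
Allocation: 192.168.188.0/25 (103 hosts, 126 usable); 192.168.188.128/26 (49 hosts, 62 usable); 192.168.188.192/27 (24 hosts, 30 usable)


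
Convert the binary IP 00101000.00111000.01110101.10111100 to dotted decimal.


00101000 = 40
00111000 = 56
01110101 = 117
10111100 = 188
IP: 40.56.117.188


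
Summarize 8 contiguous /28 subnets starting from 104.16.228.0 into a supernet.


Original prefix: /28
Number of subnets: 8 = 2^3
New prefix = 28 - 3 = 25
Supernet: 104.16.228.0/25


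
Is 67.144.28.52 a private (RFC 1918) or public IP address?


RFC 1918 private ranges:
  10.0.0.0/8 (10.0.0.0 - 10.255.255.255)
  172.16.0.0/12 (172.16.0.0 - 172.31.255.255)
  192.168.0.0/16 (192.168.0.0 - 192.168.255.255)
Public (not in any RFC 1918 range)


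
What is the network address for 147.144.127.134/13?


IP:   10010011.10010000.01111111.10000110
Mask: 11111111.11111000.00000000.00000000
AND operation:
Net:  10010011.10010000.00000000.00000000
Network: 147.144.0.0/13


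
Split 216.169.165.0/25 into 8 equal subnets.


New prefix = 25 + 3 = 28
Each subnet has 16 addresses
  216.169.165.0/28
  216.169.165.16/28
  216.169.165.32/28
  216.169.165.48/28
  216.169.165.64/28
  216.169.165.80/28
  216.169.165.96/28
  216.169.165.112/28
Subnets: 216.169.165.0/28, 216.169.165.16/28, 216.169.165.32/28, 216.169.165.48/28, 216.169.165.64/28, 216.169.165.80/28, 216.169.165.96/28, 216.169.165.112/28


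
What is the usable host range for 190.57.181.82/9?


Network: 190.0.0.0
Broadcast: 190.127.255.255
First usable = network + 1
Last usable = broadcast - 1
Range: 190.0.0.1 to 190.127.255.254


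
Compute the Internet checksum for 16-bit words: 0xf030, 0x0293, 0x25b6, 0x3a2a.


Sum all words (with carry folding):
+ 0xf030 = 0xf030
+ 0x0293 = 0xf2c3
+ 0x25b6 = 0x187a
+ 0x3a2a = 0x52a4
One's complement: ~0x52a4
Checksum = 0xad5b


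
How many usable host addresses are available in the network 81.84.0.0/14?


Host bits = 32 - 14 = 18
Total addresses = 2^18 = 262144
Usable = total - 2 (network and broadcast)
Usable hosts: 262142


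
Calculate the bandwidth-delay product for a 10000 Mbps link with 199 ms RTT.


BDP = bandwidth * RTT
= 10000 Mbps * 199 ms
= 10000 * 1e6 * 199 / 1000 bits
= 1990000000 bits
= 248750000 bytes
= 242919.9219 KB
BDP = 1990000000 bits (248750000 bytes)


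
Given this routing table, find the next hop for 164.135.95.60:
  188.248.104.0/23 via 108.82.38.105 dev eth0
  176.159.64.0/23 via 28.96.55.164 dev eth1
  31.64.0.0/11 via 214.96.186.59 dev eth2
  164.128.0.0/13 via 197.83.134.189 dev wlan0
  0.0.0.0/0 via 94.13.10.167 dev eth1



Longest prefix match for 164.135.95.60:
  /23 188.248.104.0: no
  /23 176.159.64.0: no
  /11 31.64.0.0: no
  /13 164.128.0.0: MATCH
  /0 0.0.0.0: MATCH
Selected: next-hop 197.83.134.189 via wlan0 (matched /13)


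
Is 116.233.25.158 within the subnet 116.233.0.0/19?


Subnet network: 116.233.0.0
Test IP AND mask: 116.233.0.0
Yes, 116.233.25.158 is in 116.233.0.0/19


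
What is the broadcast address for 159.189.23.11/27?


Network: 159.189.23.0/27
Host bits = 5
Set all host bits to 1:
Broadcast: 159.189.23.31


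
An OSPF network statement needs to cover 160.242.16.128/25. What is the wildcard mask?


Subnet mask: 255.255.255.128
Wildcard = 255.255.255.255 - subnet mask
255 - 255 = 0
255 - 255 = 0
255 - 255 = 0
255 - 128 = 127
Wildcard: 0.0.0.127


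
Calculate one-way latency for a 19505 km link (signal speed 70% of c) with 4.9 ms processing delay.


Speed = 0.7 * 3e5 km/s = 210000 km/s
Propagation delay = 19505 / 210000 = 0.0929 s = 92.881 ms
Processing delay = 4.9 ms
Total one-way latency = 97.781 ms


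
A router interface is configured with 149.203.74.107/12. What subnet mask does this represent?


/12 means 12 network bits, 20 host bits
Binary: 11111111111100000000000000000000
Mask: 255.240.0.0


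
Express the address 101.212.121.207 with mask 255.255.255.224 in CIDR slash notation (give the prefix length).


Binary: 11111111.11111111.11111111.11100000
Count leading 1s
Prefix: /27


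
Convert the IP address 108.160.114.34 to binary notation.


108 = 01101100
160 = 10100000
114 = 01110010
34 = 00100010
Binary: 01101100.10100000.01110010.00100010


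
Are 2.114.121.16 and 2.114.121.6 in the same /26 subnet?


Mask: 255.255.255.192
2.114.121.16 AND mask = 2.114.121.0
2.114.121.6 AND mask = 2.114.121.0
Yes, same subnet (2.114.121.0)


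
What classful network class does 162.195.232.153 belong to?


First octet: 162
Binary: 10100010
10xxxxxx -> Class B (128-191)
Class B, default mask 255.255.0.0 (/16)


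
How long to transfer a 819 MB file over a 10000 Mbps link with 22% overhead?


Effective throughput = 10000 * (1 - 22/100) = 7800 Mbps
File size in Mb = 819 * 8 = 6552 Mb
Time = 6552 / 7800
Time = 0.84 seconds


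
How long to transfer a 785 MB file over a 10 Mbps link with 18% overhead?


Effective throughput = 10 * (1 - 18/100) = 8.2 Mbps
File size in Mb = 785 * 8 = 6280 Mb
Time = 6280 / 8.2
Time = 765.8537 seconds


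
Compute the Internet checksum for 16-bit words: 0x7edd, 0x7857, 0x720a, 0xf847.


Sum all words (with carry folding):
+ 0x7edd = 0x7edd
+ 0x7857 = 0xf734
+ 0x720a = 0x693f
+ 0xf847 = 0x6187
One's complement: ~0x6187
Checksum = 0x9e78


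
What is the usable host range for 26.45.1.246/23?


Network: 26.45.0.0
Broadcast: 26.45.1.255
First usable = network + 1
Last usable = broadcast - 1
Range: 26.45.0.1 to 26.45.1.254


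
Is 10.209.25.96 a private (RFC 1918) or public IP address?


RFC 1918 private ranges:
  10.0.0.0/8 (10.0.0.0 - 10.255.255.255)
  172.16.0.0/12 (172.16.0.0 - 172.31.255.255)
  192.168.0.0/16 (192.168.0.0 - 192.168.255.255)
Private (in 10.0.0.0/8)


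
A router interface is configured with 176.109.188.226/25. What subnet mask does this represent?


/25 means 25 network bits, 7 host bits
Binary: 11111111111111111111111110000000
Mask: 255.255.255.128


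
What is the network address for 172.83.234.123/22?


IP:   10101100.01010011.11101010.01111011
Mask: 11111111.11111111.11111100.00000000
AND operation:
Net:  10101100.01010011.11101000.00000000
Network: 172.83.232.0/22


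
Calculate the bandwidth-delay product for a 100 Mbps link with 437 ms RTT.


BDP = bandwidth * RTT
= 100 Mbps * 437 ms
= 100 * 1e6 * 437 / 1000 bits
= 43700000 bits
= 5462500 bytes
= 5334.4727 KB
BDP = 43700000 bits (5462500 bytes)


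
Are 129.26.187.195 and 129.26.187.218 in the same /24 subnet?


Mask: 255.255.255.0
129.26.187.195 AND mask = 129.26.187.0
129.26.187.218 AND mask = 129.26.187.0
Yes, same subnet (129.26.187.0)


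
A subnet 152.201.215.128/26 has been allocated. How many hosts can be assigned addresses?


Host bits = 32 - 26 = 6
Total addresses = 2^6 = 64
Usable = total - 2 (network and broadcast)
Usable hosts: 62


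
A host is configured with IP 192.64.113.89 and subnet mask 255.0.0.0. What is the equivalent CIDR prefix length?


Binary: 11111111.00000000.00000000.00000000
Count leading 1s
Prefix: /8


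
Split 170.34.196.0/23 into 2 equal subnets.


New prefix = 23 + 1 = 24
Each subnet has 256 addresses
  170.34.196.0/24
  170.34.197.0/24
Subnets: 170.34.196.0/24, 170.34.197.0/24


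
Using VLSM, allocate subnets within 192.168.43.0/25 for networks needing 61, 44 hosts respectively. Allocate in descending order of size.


61 hosts -> /26 (62 usable): 192.168.43.0/26
44 hosts -> /26 (62 usable): 192.168.43.64/26
Allocation: 192.168.43.0/26 (61 hosts, 62 usable); 192.168.43.64/26 (44 hosts, 62 usable)


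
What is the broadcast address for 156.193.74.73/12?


Network: 156.192.0.0/12
Host bits = 20
Set all host bits to 1:
Broadcast: 156.207.255.255


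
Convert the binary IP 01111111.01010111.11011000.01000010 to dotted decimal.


01111111 = 127
01010111 = 87
11011000 = 216
01000010 = 66
IP: 127.87.216.66


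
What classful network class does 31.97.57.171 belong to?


First octet: 31
Binary: 00011111
0xxxxxxx -> Class A (1-126)
Class A, default mask 255.0.0.0 (/8)


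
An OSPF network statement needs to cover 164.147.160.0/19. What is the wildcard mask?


Subnet mask: 255.255.224.0
Wildcard = 255.255.255.255 - subnet mask
255 - 255 = 0
255 - 255 = 0
255 - 224 = 31
255 - 0 = 255
Wildcard: 0.0.31.255


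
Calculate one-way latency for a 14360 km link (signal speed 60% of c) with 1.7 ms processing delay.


Speed = 0.6 * 3e5 km/s = 180000 km/s
Propagation delay = 14360 / 180000 = 0.0798 s = 79.7778 ms
Processing delay = 1.7 ms
Total one-way latency = 81.4778 ms


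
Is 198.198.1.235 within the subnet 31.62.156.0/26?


Subnet network: 31.62.156.0
Test IP AND mask: 198.198.1.192
No, 198.198.1.235 is not in 31.62.156.0/26


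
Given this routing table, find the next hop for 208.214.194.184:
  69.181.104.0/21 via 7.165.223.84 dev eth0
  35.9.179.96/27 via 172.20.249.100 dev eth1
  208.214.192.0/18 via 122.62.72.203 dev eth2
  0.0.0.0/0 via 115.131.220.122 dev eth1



Longest prefix match for 208.214.194.184:
  /21 69.181.104.0: no
  /27 35.9.179.96: no
  /18 208.214.192.0: MATCH
  /0 0.0.0.0: MATCH
Selected: next-hop 122.62.72.203 via eth2 (matched /18)


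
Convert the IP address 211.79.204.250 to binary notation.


211 = 11010011
79 = 01001111
204 = 11001100
250 = 11111010
Binary: 11010011.01001111.11001100.11111010


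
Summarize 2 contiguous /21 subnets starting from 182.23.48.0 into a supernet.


Original prefix: /21
Number of subnets: 2 = 2^1
New prefix = 21 - 1 = 20
Supernet: 182.23.48.0/20


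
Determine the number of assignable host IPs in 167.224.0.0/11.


Host bits = 32 - 11 = 21
Total addresses = 2^21 = 2097152
Usable = total - 2 (network and broadcast)
Usable hosts: 2097150


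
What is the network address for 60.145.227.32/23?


IP:   00111100.10010001.11100011.00100000
Mask: 11111111.11111111.11111110.00000000
AND operation:
Net:  00111100.10010001.11100010.00000000
Network: 60.145.226.0/23


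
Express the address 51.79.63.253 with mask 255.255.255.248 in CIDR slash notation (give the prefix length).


Binary: 11111111.11111111.11111111.11111000
Count leading 1s
Prefix: /29


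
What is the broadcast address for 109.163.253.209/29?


Network: 109.163.253.208/29
Host bits = 3
Set all host bits to 1:
Broadcast: 109.163.253.215


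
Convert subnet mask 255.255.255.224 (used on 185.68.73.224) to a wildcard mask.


Subnet mask: 255.255.255.224
Wildcard = 255.255.255.255 - subnet mask
255 - 255 = 0
255 - 255 = 0
255 - 255 = 0
255 - 224 = 31
Wildcard: 0.0.0.31


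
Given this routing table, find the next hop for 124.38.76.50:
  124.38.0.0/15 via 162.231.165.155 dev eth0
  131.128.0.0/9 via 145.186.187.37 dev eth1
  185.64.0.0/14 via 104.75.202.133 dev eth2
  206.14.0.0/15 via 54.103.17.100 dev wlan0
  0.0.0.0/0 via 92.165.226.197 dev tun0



Longest prefix match for 124.38.76.50:
  /15 124.38.0.0: MATCH
  /9 131.128.0.0: no
  /14 185.64.0.0: no
  /15 206.14.0.0: no
  /0 0.0.0.0: MATCH
Selected: next-hop 162.231.165.155 via eth0 (matched /15)


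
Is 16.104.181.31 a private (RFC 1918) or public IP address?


RFC 1918 private ranges:
  10.0.0.0/8 (10.0.0.0 - 10.255.255.255)
  172.16.0.0/12 (172.16.0.0 - 172.31.255.255)
  192.168.0.0/16 (192.168.0.0 - 192.168.255.255)
Public (not in any RFC 1918 range)


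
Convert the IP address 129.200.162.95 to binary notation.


129 = 10000001
200 = 11001000
162 = 10100010
95 = 01011111
Binary: 10000001.11001000.10100010.01011111


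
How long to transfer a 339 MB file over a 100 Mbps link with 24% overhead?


Effective throughput = 100 * (1 - 24/100) = 76 Mbps
File size in Mb = 339 * 8 = 2712 Mb
Time = 2712 / 76
Time = 35.6842 seconds


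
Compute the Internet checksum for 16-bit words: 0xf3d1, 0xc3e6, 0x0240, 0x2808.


Sum all words (with carry folding):
+ 0xf3d1 = 0xf3d1
+ 0xc3e6 = 0xb7b8
+ 0x0240 = 0xb9f8
+ 0x2808 = 0xe200
One's complement: ~0xe200
Checksum = 0x1dff


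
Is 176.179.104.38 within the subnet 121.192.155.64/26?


Subnet network: 121.192.155.64
Test IP AND mask: 176.179.104.0
No, 176.179.104.38 is not in 121.192.155.64/26


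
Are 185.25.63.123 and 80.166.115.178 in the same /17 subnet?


Mask: 255.255.128.0
185.25.63.123 AND mask = 185.25.0.0
80.166.115.178 AND mask = 80.166.0.0
No, different subnets (185.25.0.0 vs 80.166.0.0)


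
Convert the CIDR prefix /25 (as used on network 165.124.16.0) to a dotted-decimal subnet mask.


/25 means 25 network bits, 7 host bits
Binary: 11111111111111111111111110000000
Mask: 255.255.255.128


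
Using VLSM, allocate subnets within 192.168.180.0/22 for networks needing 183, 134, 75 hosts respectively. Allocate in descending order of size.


183 hosts -> /24 (254 usable): 192.168.180.0/24
134 hosts -> /24 (254 usable): 192.168.181.0/24
75 hosts -> /25 (126 usable): 192.168.182.0/25
Allocation: 192.168.180.0/24 (183 hosts, 254 usable); 192.168.181.0/24 (134 hosts, 254 usable); 192.168.182.0/25 (75 hosts, 126 usable)


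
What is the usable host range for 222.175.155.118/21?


Network: 222.175.152.0
Broadcast: 222.175.159.255
First usable = network + 1
Last usable = broadcast - 1
Range: 222.175.152.1 to 222.175.159.254


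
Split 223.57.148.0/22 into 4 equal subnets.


New prefix = 22 + 2 = 24
Each subnet has 256 addresses
  223.57.148.0/24
  223.57.149.0/24
  223.57.150.0/24
  223.57.151.0/24
Subnets: 223.57.148.0/24, 223.57.149.0/24, 223.57.150.0/24, 223.57.151.0/24


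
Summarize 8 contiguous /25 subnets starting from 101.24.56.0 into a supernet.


Original prefix: /25
Number of subnets: 8 = 2^3
New prefix = 25 - 3 = 22
Supernet: 101.24.56.0/22


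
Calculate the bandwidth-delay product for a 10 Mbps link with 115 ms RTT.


BDP = bandwidth * RTT
= 10 Mbps * 115 ms
= 10 * 1e6 * 115 / 1000 bits
= 1150000 bits
= 143750 bytes
= 140.3809 KB
BDP = 1150000 bits (143750 bytes)


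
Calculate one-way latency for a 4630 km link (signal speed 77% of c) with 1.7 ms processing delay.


Speed = 0.77 * 3e5 km/s = 231000 km/s
Propagation delay = 4630 / 231000 = 0.02 s = 20.0433 ms
Processing delay = 1.7 ms
Total one-way latency = 21.7433 ms


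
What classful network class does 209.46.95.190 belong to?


First octet: 209
Binary: 11010001
110xxxxx -> Class C (192-223)
Class C, default mask 255.255.255.0 (/24)


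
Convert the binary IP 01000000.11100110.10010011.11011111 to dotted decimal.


01000000 = 64
11100110 = 230
10010011 = 147
11011111 = 223
IP: 64.230.147.223


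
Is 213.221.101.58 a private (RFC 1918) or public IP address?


RFC 1918 private ranges:
  10.0.0.0/8 (10.0.0.0 - 10.255.255.255)
  172.16.0.0/12 (172.16.0.0 - 172.31.255.255)
  192.168.0.0/16 (192.168.0.0 - 192.168.255.255)
Public (not in any RFC 1918 range)


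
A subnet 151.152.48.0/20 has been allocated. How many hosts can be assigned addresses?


Host bits = 32 - 20 = 12
Total addresses = 2^12 = 4096
Usable = total - 2 (network and broadcast)
Usable hosts: 4094


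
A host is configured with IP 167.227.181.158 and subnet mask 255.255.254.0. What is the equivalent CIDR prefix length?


Binary: 11111111.11111111.11111110.00000000
Count leading 1s
Prefix: /23


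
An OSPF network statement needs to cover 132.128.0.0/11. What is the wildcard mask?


Subnet mask: 255.224.0.0
Wildcard = 255.255.255.255 - subnet mask
255 - 255 = 0
255 - 224 = 31
255 - 0 = 255
255 - 0 = 255
Wildcard: 0.31.255.255


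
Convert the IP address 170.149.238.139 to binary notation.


170 = 10101010
149 = 10010101
238 = 11101110
139 = 10001011
Binary: 10101010.10010101.11101110.10001011


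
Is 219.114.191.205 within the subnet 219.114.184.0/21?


Subnet network: 219.114.184.0
Test IP AND mask: 219.114.184.0
Yes, 219.114.191.205 is in 219.114.184.0/21


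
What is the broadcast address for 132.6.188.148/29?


Network: 132.6.188.144/29
Host bits = 3
Set all host bits to 1:
Broadcast: 132.6.188.151


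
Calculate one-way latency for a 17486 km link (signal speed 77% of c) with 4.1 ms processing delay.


Speed = 0.77 * 3e5 km/s = 231000 km/s
Propagation delay = 17486 / 231000 = 0.0757 s = 75.697 ms
Processing delay = 4.1 ms
Total one-way latency = 79.797 ms


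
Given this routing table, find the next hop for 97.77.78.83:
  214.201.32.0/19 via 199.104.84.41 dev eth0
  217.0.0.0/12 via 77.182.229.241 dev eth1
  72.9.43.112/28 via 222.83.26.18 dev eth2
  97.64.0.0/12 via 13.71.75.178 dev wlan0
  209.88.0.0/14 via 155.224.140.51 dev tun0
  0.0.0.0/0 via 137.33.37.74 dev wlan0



Longest prefix match for 97.77.78.83:
  /19 214.201.32.0: no
  /12 217.0.0.0: no
  /28 72.9.43.112: no
  /12 97.64.0.0: MATCH
  /14 209.88.0.0: no
  /0 0.0.0.0: MATCH
Selected: next-hop 13.71.75.178 via wlan0 (matched /12)


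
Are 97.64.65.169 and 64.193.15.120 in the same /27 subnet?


Mask: 255.255.255.224
97.64.65.169 AND mask = 97.64.65.160
64.193.15.120 AND mask = 64.193.15.96
No, different subnets (97.64.65.160 vs 64.193.15.96)


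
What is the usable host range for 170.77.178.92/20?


Network: 170.77.176.0
Broadcast: 170.77.191.255
First usable = network + 1
Last usable = broadcast - 1
Range: 170.77.176.1 to 170.77.191.254


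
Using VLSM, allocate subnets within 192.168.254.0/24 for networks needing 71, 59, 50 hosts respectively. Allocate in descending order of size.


71 hosts -> /25 (126 usable): 192.168.254.0/25
59 hosts -> /26 (62 usable): 192.168.254.128/26
50 hosts -> /26 (62 usable): 192.168.254.192/26
Allocation: 192.168.254.0/25 (71 hosts, 126 usable); 192.168.254.128/26 (59 hosts, 62 usable); 192.168.254.192/26 (50 hosts, 62 usable)


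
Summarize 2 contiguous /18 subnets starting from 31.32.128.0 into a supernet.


Original prefix: /18
Number of subnets: 2 = 2^1
New prefix = 18 - 1 = 17
Supernet: 31.32.128.0/17


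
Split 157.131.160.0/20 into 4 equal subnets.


New prefix = 20 + 2 = 22
Each subnet has 1024 addresses
  157.131.160.0/22
  157.131.164.0/22
  157.131.168.0/22
  157.131.172.0/22
Subnets: 157.131.160.0/22, 157.131.164.0/22, 157.131.168.0/22, 157.131.172.0/22


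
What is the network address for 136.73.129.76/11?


IP:   10001000.01001001.10000001.01001100
Mask: 11111111.11100000.00000000.00000000
AND operation:
Net:  10001000.01000000.00000000.00000000
Network: 136.64.0.0/11


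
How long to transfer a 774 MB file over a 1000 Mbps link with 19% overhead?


Effective throughput = 1000 * (1 - 19/100) = 810 Mbps
File size in Mb = 774 * 8 = 6192 Mb
Time = 6192 / 810
Time = 7.6444 seconds


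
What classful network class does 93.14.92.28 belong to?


First octet: 93
Binary: 01011101
0xxxxxxx -> Class A (1-126)
Class A, default mask 255.0.0.0 (/8)


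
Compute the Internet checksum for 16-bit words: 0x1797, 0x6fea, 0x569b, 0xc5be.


Sum all words (with carry folding):
+ 0x1797 = 0x1797
+ 0x6fea = 0x8781
+ 0x569b = 0xde1c
+ 0xc5be = 0xa3db
One's complement: ~0xa3db
Checksum = 0x5c24


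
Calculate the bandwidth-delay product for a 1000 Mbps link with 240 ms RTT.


BDP = bandwidth * RTT
= 1000 Mbps * 240 ms
= 1000 * 1e6 * 240 / 1000 bits
= 240000000 bits
= 30000000 bytes
= 29296.875 KB
BDP = 240000000 bits (30000000 bytes)


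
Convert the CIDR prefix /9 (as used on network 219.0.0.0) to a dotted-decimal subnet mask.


/9 means 9 network bits, 23 host bits
Binary: 11111111100000000000000000000000
Mask: 255.128.0.0


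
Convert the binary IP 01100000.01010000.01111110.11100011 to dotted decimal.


01100000 = 96
01010000 = 80
01111110 = 126
11100011 = 227
IP: 96.80.126.227


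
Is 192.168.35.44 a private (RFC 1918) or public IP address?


RFC 1918 private ranges:
  10.0.0.0/8 (10.0.0.0 - 10.255.255.255)
  172.16.0.0/12 (172.16.0.0 - 172.31.255.255)
  192.168.0.0/16 (192.168.0.0 - 192.168.255.255)
Private (in 192.168.0.0/16)


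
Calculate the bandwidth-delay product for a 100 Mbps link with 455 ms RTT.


BDP = bandwidth * RTT
= 100 Mbps * 455 ms
= 100 * 1e6 * 455 / 1000 bits
= 45500000 bits
= 5687500 bytes
= 5554.1992 KB
BDP = 45500000 bits (5687500 bytes)


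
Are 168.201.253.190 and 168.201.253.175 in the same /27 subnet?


Mask: 255.255.255.224
168.201.253.190 AND mask = 168.201.253.160
168.201.253.175 AND mask = 168.201.253.160
Yes, same subnet (168.201.253.160)


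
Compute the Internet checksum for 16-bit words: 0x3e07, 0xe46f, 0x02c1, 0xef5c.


Sum all words (with carry folding):
+ 0x3e07 = 0x3e07
+ 0xe46f = 0x2277
+ 0x02c1 = 0x2538
+ 0xef5c = 0x1495
One's complement: ~0x1495
Checksum = 0xeb6a


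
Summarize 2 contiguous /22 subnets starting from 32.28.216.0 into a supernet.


Original prefix: /22
Number of subnets: 2 = 2^1
New prefix = 22 - 1 = 21
Supernet: 32.28.216.0/21


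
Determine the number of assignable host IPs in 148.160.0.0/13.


Host bits = 32 - 13 = 19
Total addresses = 2^19 = 524288
Usable = total - 2 (network and broadcast)
Usable hosts: 524286


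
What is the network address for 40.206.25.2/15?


IP:   00101000.11001110.00011001.00000010
Mask: 11111111.11111110.00000000.00000000
AND operation:
Net:  00101000.11001110.00000000.00000000
Network: 40.206.0.0/15


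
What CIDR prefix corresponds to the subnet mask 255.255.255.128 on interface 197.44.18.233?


Binary: 11111111.11111111.11111111.10000000
Count leading 1s
Prefix: /25


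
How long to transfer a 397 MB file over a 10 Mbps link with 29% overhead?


Effective throughput = 10 * (1 - 29/100) = 7.1 Mbps
File size in Mb = 397 * 8 = 3176 Mb
Time = 3176 / 7.1
Time = 447.3239 seconds


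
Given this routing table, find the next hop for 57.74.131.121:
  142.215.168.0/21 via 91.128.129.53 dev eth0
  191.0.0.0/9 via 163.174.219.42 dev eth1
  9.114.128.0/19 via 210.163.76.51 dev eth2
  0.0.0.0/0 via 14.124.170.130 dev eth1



Longest prefix match for 57.74.131.121:
  /21 142.215.168.0: no
  /9 191.0.0.0: no
  /19 9.114.128.0: no
  /0 0.0.0.0: MATCH
Selected: next-hop 14.124.170.130 via eth1 (matched /0)


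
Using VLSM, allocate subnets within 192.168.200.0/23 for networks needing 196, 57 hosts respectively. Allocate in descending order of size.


196 hosts -> /24 (254 usable): 192.168.200.0/24
57 hosts -> /26 (62 usable): 192.168.201.0/26
Allocation: 192.168.200.0/24 (196 hosts, 254 usable); 192.168.201.0/26 (57 hosts, 62 usable)


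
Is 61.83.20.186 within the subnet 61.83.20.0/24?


Subnet network: 61.83.20.0
Test IP AND mask: 61.83.20.0
Yes, 61.83.20.186 is in 61.83.20.0/24


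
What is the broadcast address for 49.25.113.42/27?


Network: 49.25.113.32/27
Host bits = 5
Set all host bits to 1:
Broadcast: 49.25.113.63


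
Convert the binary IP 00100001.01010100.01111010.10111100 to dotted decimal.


00100001 = 33
01010100 = 84
01111010 = 122
10111100 = 188
IP: 33.84.122.188


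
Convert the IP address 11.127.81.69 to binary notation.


11 = 00001011
127 = 01111111
81 = 01010001
69 = 01000101
Binary: 00001011.01111111.01010001.01000101


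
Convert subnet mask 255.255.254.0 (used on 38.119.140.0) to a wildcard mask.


Subnet mask: 255.255.254.0
Wildcard = 255.255.255.255 - subnet mask
255 - 255 = 0
255 - 255 = 0
255 - 254 = 1
255 - 0 = 255
Wildcard: 0.0.1.255


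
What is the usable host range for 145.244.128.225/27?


Network: 145.244.128.224
Broadcast: 145.244.128.255
First usable = network + 1
Last usable = broadcast - 1
Range: 145.244.128.225 to 145.244.128.254


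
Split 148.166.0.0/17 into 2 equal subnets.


New prefix = 17 + 1 = 18
Each subnet has 16384 addresses
  148.166.0.0/18
  148.166.64.0/18
Subnets: 148.166.0.0/18, 148.166.64.0/18


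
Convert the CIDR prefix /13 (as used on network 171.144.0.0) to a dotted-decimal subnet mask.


/13 means 13 network bits, 19 host bits
Binary: 11111111111110000000000000000000
Mask: 255.248.0.0


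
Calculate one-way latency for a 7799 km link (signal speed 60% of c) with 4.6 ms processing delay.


Speed = 0.6 * 3e5 km/s = 180000 km/s
Propagation delay = 7799 / 180000 = 0.0433 s = 43.3278 ms
Processing delay = 4.6 ms
Total one-way latency = 47.9278 ms


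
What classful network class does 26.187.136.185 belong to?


First octet: 26
Binary: 00011010
0xxxxxxx -> Class A (1-126)
Class A, default mask 255.0.0.0 (/8)


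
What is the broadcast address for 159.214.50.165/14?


Network: 159.212.0.0/14
Host bits = 18
Set all host bits to 1:
Broadcast: 159.215.255.255


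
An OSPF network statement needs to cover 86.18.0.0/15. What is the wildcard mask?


Subnet mask: 255.254.0.0
Wildcard = 255.255.255.255 - subnet mask
255 - 255 = 0
255 - 254 = 1
255 - 0 = 255
255 - 0 = 255
Wildcard: 0.1.255.255


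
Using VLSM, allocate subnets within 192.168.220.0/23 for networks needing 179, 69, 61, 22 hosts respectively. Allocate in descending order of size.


179 hosts -> /24 (254 usable): 192.168.220.0/24
69 hosts -> /25 (126 usable): 192.168.221.0/25
61 hosts -> /26 (62 usable): 192.168.221.128/26
22 hosts -> /27 (30 usable): 192.168.221.192/27
Allocation: 192.168.220.0/24 (179 hosts, 254 usable); 192.168.221.0/25 (69 hosts, 126 usable); 192.168.221.128/26 (61 hosts, 62 usable); 192.168.221.192/27 (22 hosts, 30 usable)


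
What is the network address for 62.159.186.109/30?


IP:   00111110.10011111.10111010.01101101
Mask: 11111111.11111111.11111111.11111100
AND operation:
Net:  00111110.10011111.10111010.01101100
Network: 62.159.186.108/30


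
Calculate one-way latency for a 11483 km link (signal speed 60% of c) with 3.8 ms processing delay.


Speed = 0.6 * 3e5 km/s = 180000 km/s
Propagation delay = 11483 / 180000 = 0.0638 s = 63.7944 ms
Processing delay = 3.8 ms
Total one-way latency = 67.5944 ms


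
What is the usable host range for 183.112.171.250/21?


Network: 183.112.168.0
Broadcast: 183.112.175.255
First usable = network + 1
Last usable = broadcast - 1
Range: 183.112.168.1 to 183.112.175.254


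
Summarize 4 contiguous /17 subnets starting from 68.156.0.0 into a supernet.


Original prefix: /17
Number of subnets: 4 = 2^2
New prefix = 17 - 2 = 15
Supernet: 68.156.0.0/15


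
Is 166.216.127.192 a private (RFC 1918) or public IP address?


RFC 1918 private ranges:
  10.0.0.0/8 (10.0.0.0 - 10.255.255.255)
  172.16.0.0/12 (172.16.0.0 - 172.31.255.255)
  192.168.0.0/16 (192.168.0.0 - 192.168.255.255)
Public (not in any RFC 1918 range)


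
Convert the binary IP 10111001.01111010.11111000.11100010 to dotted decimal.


10111001 = 185
01111010 = 122
11111000 = 248
11100010 = 226
IP: 185.122.248.226


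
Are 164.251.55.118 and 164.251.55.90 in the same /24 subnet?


Mask: 255.255.255.0
164.251.55.118 AND mask = 164.251.55.0
164.251.55.90 AND mask = 164.251.55.0
Yes, same subnet (164.251.55.0)


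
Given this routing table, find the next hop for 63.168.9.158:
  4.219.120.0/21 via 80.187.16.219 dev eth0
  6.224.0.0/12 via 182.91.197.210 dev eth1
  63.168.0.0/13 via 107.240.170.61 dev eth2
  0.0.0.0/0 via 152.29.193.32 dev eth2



Longest prefix match for 63.168.9.158:
  /21 4.219.120.0: no
  /12 6.224.0.0: no
  /13 63.168.0.0: MATCH
  /0 0.0.0.0: MATCH
Selected: next-hop 107.240.170.61 via eth2 (matched /13)


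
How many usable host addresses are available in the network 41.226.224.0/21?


Host bits = 32 - 21 = 11
Total addresses = 2^11 = 2048
Usable = total - 2 (network and broadcast)
Usable hosts: 2046


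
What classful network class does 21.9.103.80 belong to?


First octet: 21
Binary: 00010101
0xxxxxxx -> Class A (1-126)
Class A, default mask 255.0.0.0 (/8)


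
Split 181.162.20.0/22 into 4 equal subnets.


New prefix = 22 + 2 = 24
Each subnet has 256 addresses
  181.162.20.0/24
  181.162.21.0/24
  181.162.22.0/24
  181.162.23.0/24
Subnets: 181.162.20.0/24, 181.162.21.0/24, 181.162.22.0/24, 181.162.23.0/24


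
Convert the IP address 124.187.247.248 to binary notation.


124 = 01111100
187 = 10111011
247 = 11110111
248 = 11111000
Binary: 01111100.10111011.11110111.11111000


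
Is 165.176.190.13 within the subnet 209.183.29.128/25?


Subnet network: 209.183.29.128
Test IP AND mask: 165.176.190.0
No, 165.176.190.13 is not in 209.183.29.128/25


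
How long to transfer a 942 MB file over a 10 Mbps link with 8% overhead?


Effective throughput = 10 * (1 - 8/100) = 9.2 Mbps
File size in Mb = 942 * 8 = 7536 Mb
Time = 7536 / 9.2
Time = 819.1304 seconds


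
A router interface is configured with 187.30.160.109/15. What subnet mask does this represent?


/15 means 15 network bits, 17 host bits
Binary: 11111111111111100000000000000000
Mask: 255.254.0.0


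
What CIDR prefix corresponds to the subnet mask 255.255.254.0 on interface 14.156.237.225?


Binary: 11111111.11111111.11111110.00000000
Count leading 1s
Prefix: /23


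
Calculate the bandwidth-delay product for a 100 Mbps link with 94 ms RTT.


BDP = bandwidth * RTT
= 100 Mbps * 94 ms
= 100 * 1e6 * 94 / 1000 bits
= 9400000 bits
= 1175000 bytes
= 1147.4609 KB
BDP = 9400000 bits (1175000 bytes)


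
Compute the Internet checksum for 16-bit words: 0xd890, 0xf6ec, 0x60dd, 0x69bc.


Sum all words (with carry folding):
+ 0xd890 = 0xd890
+ 0xf6ec = 0xcf7d
+ 0x60dd = 0x305b
+ 0x69bc = 0x9a17
One's complement: ~0x9a17
Checksum = 0x65e8


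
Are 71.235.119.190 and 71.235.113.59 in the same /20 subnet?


Mask: 255.255.240.0
71.235.119.190 AND mask = 71.235.112.0
71.235.113.59 AND mask = 71.235.112.0
Yes, same subnet (71.235.112.0)


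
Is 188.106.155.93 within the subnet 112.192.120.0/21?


Subnet network: 112.192.120.0
Test IP AND mask: 188.106.152.0
No, 188.106.155.93 is not in 112.192.120.0/21


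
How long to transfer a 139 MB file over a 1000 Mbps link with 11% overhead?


Effective throughput = 1000 * (1 - 11/100) = 890 Mbps
File size in Mb = 139 * 8 = 1112 Mb
Time = 1112 / 890
Time = 1.2494 seconds


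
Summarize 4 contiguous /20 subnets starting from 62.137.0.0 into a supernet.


Original prefix: /20
Number of subnets: 4 = 2^2
New prefix = 20 - 2 = 18
Supernet: 62.137.0.0/18


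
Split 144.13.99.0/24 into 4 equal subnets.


New prefix = 24 + 2 = 26
Each subnet has 64 addresses
  144.13.99.0/26
  144.13.99.64/26
  144.13.99.128/26
  144.13.99.192/26
Subnets: 144.13.99.0/26, 144.13.99.64/26, 144.13.99.128/26, 144.13.99.192/26


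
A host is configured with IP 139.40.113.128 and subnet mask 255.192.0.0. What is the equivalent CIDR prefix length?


Binary: 11111111.11000000.00000000.00000000
Count leading 1s
Prefix: /10


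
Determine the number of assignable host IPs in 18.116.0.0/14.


Host bits = 32 - 14 = 18
Total addresses = 2^18 = 262144
Usable = total - 2 (network and broadcast)
Usable hosts: 262142


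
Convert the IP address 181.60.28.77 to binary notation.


181 = 10110101
60 = 00111100
28 = 00011100
77 = 01001101
Binary: 10110101.00111100.00011100.01001101


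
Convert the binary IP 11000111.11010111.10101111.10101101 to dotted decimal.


11000111 = 199
11010111 = 215
10101111 = 175
10101101 = 173
IP: 199.215.175.173


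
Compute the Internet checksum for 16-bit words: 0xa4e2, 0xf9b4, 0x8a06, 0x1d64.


Sum all words (with carry folding):
+ 0xa4e2 = 0xa4e2
+ 0xf9b4 = 0x9e97
+ 0x8a06 = 0x289e
+ 0x1d64 = 0x4602
One's complement: ~0x4602
Checksum = 0xb9fd


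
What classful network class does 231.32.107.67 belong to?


First octet: 231
Binary: 11100111
1110xxxx -> Class D (224-239)
Class D (multicast), default mask N/A


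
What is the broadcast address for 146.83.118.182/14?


Network: 146.80.0.0/14
Host bits = 18
Set all host bits to 1:
Broadcast: 146.83.255.255


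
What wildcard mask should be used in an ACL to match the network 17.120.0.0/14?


Subnet mask: 255.252.0.0
Wildcard = 255.255.255.255 - subnet mask
255 - 255 = 0
255 - 252 = 3
255 - 0 = 255
255 - 0 = 255
Wildcard: 0.3.255.255


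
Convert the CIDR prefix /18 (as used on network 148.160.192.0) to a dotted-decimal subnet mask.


/18 means 18 network bits, 14 host bits
Binary: 11111111111111111100000000000000
Mask: 255.255.192.0


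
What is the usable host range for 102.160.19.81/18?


Network: 102.160.0.0
Broadcast: 102.160.63.255
First usable = network + 1
Last usable = broadcast - 1
Range: 102.160.0.1 to 102.160.63.254


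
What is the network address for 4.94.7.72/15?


IP:   00000100.01011110.00000111.01001000
Mask: 11111111.11111110.00000000.00000000
AND operation:
Net:  00000100.01011110.00000000.00000000
Network: 4.94.0.0/15


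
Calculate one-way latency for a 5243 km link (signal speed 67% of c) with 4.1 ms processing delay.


Speed = 0.67 * 3e5 km/s = 201000 km/s
Propagation delay = 5243 / 201000 = 0.0261 s = 26.0846 ms
Processing delay = 4.1 ms
Total one-way latency = 30.1846 ms


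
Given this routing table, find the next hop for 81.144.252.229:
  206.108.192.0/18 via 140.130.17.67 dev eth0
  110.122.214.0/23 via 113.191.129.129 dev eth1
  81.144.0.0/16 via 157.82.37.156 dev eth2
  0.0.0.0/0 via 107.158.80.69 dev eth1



Longest prefix match for 81.144.252.229:
  /18 206.108.192.0: no
  /23 110.122.214.0: no
  /16 81.144.0.0: MATCH
  /0 0.0.0.0: MATCH
Selected: next-hop 157.82.37.156 via eth2 (matched /16)


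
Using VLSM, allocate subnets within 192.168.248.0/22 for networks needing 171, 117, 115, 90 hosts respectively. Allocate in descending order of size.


171 hosts -> /24 (254 usable): 192.168.248.0/24
117 hosts -> /25 (126 usable): 192.168.249.0/25
115 hosts -> /25 (126 usable): 192.168.249.128/25
90 hosts -> /25 (126 usable): 192.168.250.0/25
Allocation: 192.168.248.0/24 (171 hosts, 254 usable); 192.168.249.0/25 (117 hosts, 126 usable); 192.168.249.128/25 (115 hosts, 126 usable); 192.168.250.0/25 (90 hosts, 126 usable)


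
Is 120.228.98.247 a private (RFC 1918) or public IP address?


RFC 1918 private ranges:
  10.0.0.0/8 (10.0.0.0 - 10.255.255.255)
  172.16.0.0/12 (172.16.0.0 - 172.31.255.255)
  192.168.0.0/16 (192.168.0.0 - 192.168.255.255)
Public (not in any RFC 1918 range)


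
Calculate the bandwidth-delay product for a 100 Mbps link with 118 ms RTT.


BDP = bandwidth * RTT
= 100 Mbps * 118 ms
= 100 * 1e6 * 118 / 1000 bits
= 11800000 bits
= 1475000 bytes
= 1440.4297 KB
BDP = 11800000 bits (1475000 bytes)


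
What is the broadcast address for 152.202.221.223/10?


Network: 152.192.0.0/10
Host bits = 22
Set all host bits to 1:
Broadcast: 152.255.255.255


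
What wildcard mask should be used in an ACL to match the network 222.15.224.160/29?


Subnet mask: 255.255.255.248
Wildcard = 255.255.255.255 - subnet mask
255 - 255 = 0
255 - 255 = 0
255 - 255 = 0
255 - 248 = 7
Wildcard: 0.0.0.7


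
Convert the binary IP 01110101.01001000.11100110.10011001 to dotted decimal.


01110101 = 117
01001000 = 72
11100110 = 230
10011001 = 153
IP: 117.72.230.153


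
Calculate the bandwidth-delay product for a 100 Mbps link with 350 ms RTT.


BDP = bandwidth * RTT
= 100 Mbps * 350 ms
= 100 * 1e6 * 350 / 1000 bits
= 35000000 bits
= 4375000 bytes
= 4272.4609 KB
BDP = 35000000 bits (4375000 bytes)


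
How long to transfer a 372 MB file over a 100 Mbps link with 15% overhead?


Effective throughput = 100 * (1 - 15/100) = 85 Mbps
File size in Mb = 372 * 8 = 2976 Mb
Time = 2976 / 85
Time = 35.0118 seconds


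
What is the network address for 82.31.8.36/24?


IP:   01010010.00011111.00001000.00100100
Mask: 11111111.11111111.11111111.00000000
AND operation:
Net:  01010010.00011111.00001000.00000000
Network: 82.31.8.0/24


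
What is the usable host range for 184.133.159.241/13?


Network: 184.128.0.0
Broadcast: 184.135.255.255
First usable = network + 1
Last usable = broadcast - 1
Range: 184.128.0.1 to 184.135.255.254


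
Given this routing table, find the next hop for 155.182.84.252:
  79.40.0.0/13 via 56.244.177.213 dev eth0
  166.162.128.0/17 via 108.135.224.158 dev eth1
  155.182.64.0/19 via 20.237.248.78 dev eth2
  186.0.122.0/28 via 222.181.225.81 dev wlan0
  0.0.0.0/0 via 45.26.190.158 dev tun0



Longest prefix match for 155.182.84.252:
  /13 79.40.0.0: no
  /17 166.162.128.0: no
  /19 155.182.64.0: MATCH
  /28 186.0.122.0: no
  /0 0.0.0.0: MATCH
Selected: next-hop 20.237.248.78 via eth2 (matched /19)


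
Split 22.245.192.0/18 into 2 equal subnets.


New prefix = 18 + 1 = 19
Each subnet has 8192 addresses
  22.245.192.0/19
  22.245.224.0/19
Subnets: 22.245.192.0/19, 22.245.224.0/19


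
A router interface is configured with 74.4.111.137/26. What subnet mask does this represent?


/26 means 26 network bits, 6 host bits
Binary: 11111111111111111111111111000000
Mask: 255.255.255.192


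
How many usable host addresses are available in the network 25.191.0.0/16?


Host bits = 32 - 16 = 16
Total addresses = 2^16 = 65536
Usable = total - 2 (network and broadcast)
Usable hosts: 65534


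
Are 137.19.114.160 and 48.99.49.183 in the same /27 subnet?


Mask: 255.255.255.224
137.19.114.160 AND mask = 137.19.114.160
48.99.49.183 AND mask = 48.99.49.160
No, different subnets (137.19.114.160 vs 48.99.49.160)


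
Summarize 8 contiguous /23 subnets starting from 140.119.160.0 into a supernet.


Original prefix: /23
Number of subnets: 8 = 2^3
New prefix = 23 - 3 = 20
Supernet: 140.119.160.0/20


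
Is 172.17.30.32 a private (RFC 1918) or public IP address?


RFC 1918 private ranges:
  10.0.0.0/8 (10.0.0.0 - 10.255.255.255)
  172.16.0.0/12 (172.16.0.0 - 172.31.255.255)
  192.168.0.0/16 (192.168.0.0 - 192.168.255.255)
Private (in 172.16.0.0/12)


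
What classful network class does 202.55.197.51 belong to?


First octet: 202
Binary: 11001010
110xxxxx -> Class C (192-223)
Class C, default mask 255.255.255.0 (/24)


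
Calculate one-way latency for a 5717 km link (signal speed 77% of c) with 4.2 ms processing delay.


Speed = 0.77 * 3e5 km/s = 231000 km/s
Propagation delay = 5717 / 231000 = 0.0247 s = 24.7489 ms
Processing delay = 4.2 ms
Total one-way latency = 28.9489 ms


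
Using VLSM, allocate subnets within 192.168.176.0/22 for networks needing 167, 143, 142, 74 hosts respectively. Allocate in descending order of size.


167 hosts -> /24 (254 usable): 192.168.176.0/24
143 hosts -> /24 (254 usable): 192.168.177.0/24
142 hosts -> /24 (254 usable): 192.168.178.0/24
74 hosts -> /25 (126 usable): 192.168.179.0/25
Allocation: 192.168.176.0/24 (167 hosts, 254 usable); 192.168.177.0/24 (143 hosts, 254 usable); 192.168.178.0/24 (142 hosts, 254 usable); 192.168.179.0/25 (74 hosts, 126 usable)


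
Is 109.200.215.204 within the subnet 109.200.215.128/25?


Subnet network: 109.200.215.128
Test IP AND mask: 109.200.215.128
Yes, 109.200.215.204 is in 109.200.215.128/25


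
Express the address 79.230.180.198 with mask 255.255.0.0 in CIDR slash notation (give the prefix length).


Binary: 11111111.11111111.00000000.00000000
Count leading 1s
Prefix: /16


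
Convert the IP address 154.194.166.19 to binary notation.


154 = 10011010
194 = 11000010
166 = 10100110
19 = 00010011
Binary: 10011010.11000010.10100110.00010011


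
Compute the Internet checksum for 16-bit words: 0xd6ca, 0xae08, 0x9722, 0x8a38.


Sum all words (with carry folding):
+ 0xd6ca = 0xd6ca
+ 0xae08 = 0x84d3
+ 0x9722 = 0x1bf6
+ 0x8a38 = 0xa62e
One's complement: ~0xa62e
Checksum = 0x59d1


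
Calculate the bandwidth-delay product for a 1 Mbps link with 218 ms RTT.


BDP = bandwidth * RTT
= 1 Mbps * 218 ms
= 1 * 1e6 * 218 / 1000 bits
= 218000 bits
= 27250 bytes
= 26.6113 KB
BDP = 218000 bits (27250 bytes)


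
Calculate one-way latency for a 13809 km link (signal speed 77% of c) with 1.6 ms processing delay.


Speed = 0.77 * 3e5 km/s = 231000 km/s
Propagation delay = 13809 / 231000 = 0.0598 s = 59.7792 ms
Processing delay = 1.6 ms
Total one-way latency = 61.3792 ms
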